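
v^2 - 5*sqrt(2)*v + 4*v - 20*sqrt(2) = (v + 4)*(v - 5*sqrt(2))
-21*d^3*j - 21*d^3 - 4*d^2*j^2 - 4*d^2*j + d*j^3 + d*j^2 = (-7*d + j)*(3*d + j)*(d*j + d)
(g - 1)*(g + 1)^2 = g^3 + g^2 - g - 1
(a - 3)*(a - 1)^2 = a^3 - 5*a^2 + 7*a - 3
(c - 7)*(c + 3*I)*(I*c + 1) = I*c^3 - 2*c^2 - 7*I*c^2 + 14*c + 3*I*c - 21*I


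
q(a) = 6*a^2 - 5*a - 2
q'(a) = 12*a - 5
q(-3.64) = 95.70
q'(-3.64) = -48.68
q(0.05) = -2.24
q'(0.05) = -4.40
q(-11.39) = 833.34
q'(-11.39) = -141.68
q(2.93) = 34.86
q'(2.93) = 30.16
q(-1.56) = 20.40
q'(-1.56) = -23.72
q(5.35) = 142.98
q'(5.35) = 59.20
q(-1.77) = 25.65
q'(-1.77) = -26.24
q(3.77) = 64.43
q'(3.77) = 40.24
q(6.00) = 184.00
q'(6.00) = 67.00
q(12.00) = 802.00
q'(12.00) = 139.00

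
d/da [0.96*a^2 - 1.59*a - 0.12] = 1.92*a - 1.59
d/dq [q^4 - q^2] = 4*q^3 - 2*q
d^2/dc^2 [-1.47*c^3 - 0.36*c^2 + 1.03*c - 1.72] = -8.82*c - 0.72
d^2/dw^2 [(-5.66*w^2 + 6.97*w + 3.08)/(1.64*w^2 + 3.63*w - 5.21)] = (-1.4210854715202e-14*w^4 + 104.883248*w^3 - 240.464016*w^2 + 467.341944*w + 90.169458)/(4.410944*w^6 + 29.289744*w^5 + 22.7919*w^4 - 138.264885*w^3 - 72.405975*w^2 + 295.599249*w - 141.420761)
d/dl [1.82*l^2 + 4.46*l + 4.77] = 3.64*l + 4.46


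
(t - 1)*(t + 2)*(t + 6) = t^3 + 7*t^2 + 4*t - 12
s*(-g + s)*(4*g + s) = -4*g^2*s + 3*g*s^2 + s^3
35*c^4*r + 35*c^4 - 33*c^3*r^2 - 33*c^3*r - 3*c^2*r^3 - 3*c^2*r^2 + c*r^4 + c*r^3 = (-7*c + r)*(-c + r)*(5*c + r)*(c*r + c)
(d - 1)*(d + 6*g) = d^2 + 6*d*g - d - 6*g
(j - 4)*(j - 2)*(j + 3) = j^3 - 3*j^2 - 10*j + 24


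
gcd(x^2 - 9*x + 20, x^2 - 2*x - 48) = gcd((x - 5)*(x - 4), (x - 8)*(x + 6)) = 1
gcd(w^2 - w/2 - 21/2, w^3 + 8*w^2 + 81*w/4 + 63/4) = w + 3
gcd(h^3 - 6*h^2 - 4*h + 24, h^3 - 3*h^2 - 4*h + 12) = h^2 - 4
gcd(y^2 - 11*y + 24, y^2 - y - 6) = y - 3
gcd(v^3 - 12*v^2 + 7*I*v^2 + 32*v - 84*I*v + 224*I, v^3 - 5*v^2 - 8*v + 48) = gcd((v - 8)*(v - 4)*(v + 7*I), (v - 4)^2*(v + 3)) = v - 4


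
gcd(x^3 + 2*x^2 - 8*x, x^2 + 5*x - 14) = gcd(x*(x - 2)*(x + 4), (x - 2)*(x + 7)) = x - 2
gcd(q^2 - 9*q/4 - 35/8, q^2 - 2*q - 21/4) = q - 7/2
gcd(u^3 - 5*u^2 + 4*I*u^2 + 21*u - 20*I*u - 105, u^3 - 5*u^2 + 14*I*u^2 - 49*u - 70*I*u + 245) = u^2 + u*(-5 + 7*I) - 35*I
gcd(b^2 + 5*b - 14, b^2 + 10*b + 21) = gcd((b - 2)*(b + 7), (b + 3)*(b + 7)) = b + 7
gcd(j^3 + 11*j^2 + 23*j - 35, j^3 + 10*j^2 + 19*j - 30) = j^2 + 4*j - 5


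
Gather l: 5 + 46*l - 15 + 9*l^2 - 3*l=9*l^2 + 43*l - 10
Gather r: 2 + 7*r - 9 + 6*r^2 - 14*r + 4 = 6*r^2 - 7*r - 3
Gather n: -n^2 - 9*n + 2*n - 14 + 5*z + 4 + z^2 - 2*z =-n^2 - 7*n + z^2 + 3*z - 10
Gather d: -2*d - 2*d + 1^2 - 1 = -4*d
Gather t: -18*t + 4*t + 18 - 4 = 14 - 14*t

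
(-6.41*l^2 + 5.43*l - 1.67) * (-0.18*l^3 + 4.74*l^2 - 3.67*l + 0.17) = 1.1538*l^5 - 31.3608*l^4 + 49.5635*l^3 - 28.9336*l^2 + 7.052*l - 0.2839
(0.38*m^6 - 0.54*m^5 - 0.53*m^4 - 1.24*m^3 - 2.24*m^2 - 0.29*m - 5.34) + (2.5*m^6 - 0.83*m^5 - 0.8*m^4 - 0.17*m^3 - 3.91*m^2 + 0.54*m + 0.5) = 2.88*m^6 - 1.37*m^5 - 1.33*m^4 - 1.41*m^3 - 6.15*m^2 + 0.25*m - 4.84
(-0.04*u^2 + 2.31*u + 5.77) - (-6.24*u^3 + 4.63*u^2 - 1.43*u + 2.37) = 6.24*u^3 - 4.67*u^2 + 3.74*u + 3.4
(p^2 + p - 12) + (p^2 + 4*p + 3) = 2*p^2 + 5*p - 9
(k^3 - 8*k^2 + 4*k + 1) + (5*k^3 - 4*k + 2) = 6*k^3 - 8*k^2 + 3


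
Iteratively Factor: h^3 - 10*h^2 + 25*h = (h - 5)*(h^2 - 5*h) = (h - 5)^2*(h)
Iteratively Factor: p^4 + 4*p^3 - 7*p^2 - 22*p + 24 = (p + 4)*(p^3 - 7*p + 6) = (p + 3)*(p + 4)*(p^2 - 3*p + 2) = (p - 1)*(p + 3)*(p + 4)*(p - 2)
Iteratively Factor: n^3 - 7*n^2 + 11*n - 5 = (n - 1)*(n^2 - 6*n + 5) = (n - 1)^2*(n - 5)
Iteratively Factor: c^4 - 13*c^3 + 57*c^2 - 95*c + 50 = (c - 5)*(c^3 - 8*c^2 + 17*c - 10) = (c - 5)*(c - 1)*(c^2 - 7*c + 10) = (c - 5)*(c - 2)*(c - 1)*(c - 5)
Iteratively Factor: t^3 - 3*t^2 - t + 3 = (t - 1)*(t^2 - 2*t - 3) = (t - 3)*(t - 1)*(t + 1)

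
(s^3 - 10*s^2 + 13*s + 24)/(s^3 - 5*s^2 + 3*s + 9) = (s - 8)/(s - 3)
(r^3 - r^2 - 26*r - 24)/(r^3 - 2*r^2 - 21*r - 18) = (r + 4)/(r + 3)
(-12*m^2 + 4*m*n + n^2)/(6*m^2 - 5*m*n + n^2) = (-6*m - n)/(3*m - n)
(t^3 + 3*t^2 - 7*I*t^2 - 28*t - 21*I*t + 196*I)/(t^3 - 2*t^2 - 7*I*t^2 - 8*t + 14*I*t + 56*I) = (t + 7)/(t + 2)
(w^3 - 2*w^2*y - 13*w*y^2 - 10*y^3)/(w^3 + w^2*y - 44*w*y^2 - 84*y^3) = (-w^2 + 4*w*y + 5*y^2)/(-w^2 + w*y + 42*y^2)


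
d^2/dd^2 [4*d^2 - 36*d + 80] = 8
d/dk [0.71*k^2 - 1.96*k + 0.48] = 1.42*k - 1.96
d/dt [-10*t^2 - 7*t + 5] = -20*t - 7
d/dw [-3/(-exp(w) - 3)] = -3*exp(w)/(exp(w) + 3)^2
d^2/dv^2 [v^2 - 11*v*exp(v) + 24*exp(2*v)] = -11*v*exp(v) + 96*exp(2*v) - 22*exp(v) + 2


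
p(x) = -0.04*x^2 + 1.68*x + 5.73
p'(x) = 1.68 - 0.08*x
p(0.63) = 6.77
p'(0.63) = 1.63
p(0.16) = 6.00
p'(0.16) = 1.67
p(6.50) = 14.96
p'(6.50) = 1.16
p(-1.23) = 3.60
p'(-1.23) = 1.78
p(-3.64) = -0.92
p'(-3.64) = 1.97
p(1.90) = 8.78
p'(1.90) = 1.53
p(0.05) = 5.81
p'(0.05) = 1.68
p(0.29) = 6.21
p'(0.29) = 1.66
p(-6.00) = -5.79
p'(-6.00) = 2.16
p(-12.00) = -20.19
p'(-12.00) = 2.64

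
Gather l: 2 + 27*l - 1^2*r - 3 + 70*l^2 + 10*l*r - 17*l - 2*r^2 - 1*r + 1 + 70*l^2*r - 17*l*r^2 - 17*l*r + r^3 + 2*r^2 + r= l^2*(70*r + 70) + l*(-17*r^2 - 7*r + 10) + r^3 - r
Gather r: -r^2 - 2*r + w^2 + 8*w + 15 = -r^2 - 2*r + w^2 + 8*w + 15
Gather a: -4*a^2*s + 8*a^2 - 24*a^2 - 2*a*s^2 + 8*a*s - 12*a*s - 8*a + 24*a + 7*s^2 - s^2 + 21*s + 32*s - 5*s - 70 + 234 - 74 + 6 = a^2*(-4*s - 16) + a*(-2*s^2 - 4*s + 16) + 6*s^2 + 48*s + 96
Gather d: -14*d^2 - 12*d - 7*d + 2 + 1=-14*d^2 - 19*d + 3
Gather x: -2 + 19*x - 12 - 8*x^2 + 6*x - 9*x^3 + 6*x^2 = -9*x^3 - 2*x^2 + 25*x - 14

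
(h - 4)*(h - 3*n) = h^2 - 3*h*n - 4*h + 12*n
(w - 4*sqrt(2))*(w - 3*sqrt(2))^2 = w^3 - 10*sqrt(2)*w^2 + 66*w - 72*sqrt(2)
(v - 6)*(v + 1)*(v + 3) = v^3 - 2*v^2 - 21*v - 18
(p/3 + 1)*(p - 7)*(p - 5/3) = p^3/3 - 17*p^2/9 - 43*p/9 + 35/3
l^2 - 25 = (l - 5)*(l + 5)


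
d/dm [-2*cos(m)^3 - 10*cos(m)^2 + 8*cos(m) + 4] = 2*(3*cos(m)^2 + 10*cos(m) - 4)*sin(m)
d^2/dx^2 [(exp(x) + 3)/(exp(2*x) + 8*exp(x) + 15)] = (exp(x) - 5)*exp(x)/(exp(3*x) + 15*exp(2*x) + 75*exp(x) + 125)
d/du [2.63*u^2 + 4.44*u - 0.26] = 5.26*u + 4.44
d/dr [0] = 0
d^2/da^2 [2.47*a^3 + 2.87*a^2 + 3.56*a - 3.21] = 14.82*a + 5.74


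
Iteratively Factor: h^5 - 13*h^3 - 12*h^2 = (h + 1)*(h^4 - h^3 - 12*h^2) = h*(h + 1)*(h^3 - h^2 - 12*h) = h*(h - 4)*(h + 1)*(h^2 + 3*h) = h^2*(h - 4)*(h + 1)*(h + 3)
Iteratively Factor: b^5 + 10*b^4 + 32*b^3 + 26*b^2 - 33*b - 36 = (b - 1)*(b^4 + 11*b^3 + 43*b^2 + 69*b + 36) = (b - 1)*(b + 4)*(b^3 + 7*b^2 + 15*b + 9) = (b - 1)*(b + 1)*(b + 4)*(b^2 + 6*b + 9) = (b - 1)*(b + 1)*(b + 3)*(b + 4)*(b + 3)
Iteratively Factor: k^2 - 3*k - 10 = (k - 5)*(k + 2)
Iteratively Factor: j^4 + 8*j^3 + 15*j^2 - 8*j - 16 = (j + 4)*(j^3 + 4*j^2 - j - 4) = (j + 4)^2*(j^2 - 1) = (j - 1)*(j + 4)^2*(j + 1)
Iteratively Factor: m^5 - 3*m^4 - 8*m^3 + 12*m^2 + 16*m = (m - 4)*(m^4 + m^3 - 4*m^2 - 4*m) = (m - 4)*(m + 2)*(m^3 - m^2 - 2*m) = m*(m - 4)*(m + 2)*(m^2 - m - 2) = m*(m - 4)*(m - 2)*(m + 2)*(m + 1)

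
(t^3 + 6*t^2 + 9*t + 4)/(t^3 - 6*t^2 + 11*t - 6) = (t^3 + 6*t^2 + 9*t + 4)/(t^3 - 6*t^2 + 11*t - 6)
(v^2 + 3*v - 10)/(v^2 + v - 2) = (v^2 + 3*v - 10)/(v^2 + v - 2)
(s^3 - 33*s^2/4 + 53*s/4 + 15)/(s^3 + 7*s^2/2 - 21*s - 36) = (4*s^2 - 17*s - 15)/(2*(2*s^2 + 15*s + 18))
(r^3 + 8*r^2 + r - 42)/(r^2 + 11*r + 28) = (r^2 + r - 6)/(r + 4)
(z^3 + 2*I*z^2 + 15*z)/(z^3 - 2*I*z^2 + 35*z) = (z - 3*I)/(z - 7*I)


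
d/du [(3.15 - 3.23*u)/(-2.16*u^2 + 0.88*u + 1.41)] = (-6.9768*u^2 + 13.608*u - 7.3263)/(4.6656*u^4 - 3.8016*u^3 - 5.3168*u^2 + 2.4816*u + 1.9881)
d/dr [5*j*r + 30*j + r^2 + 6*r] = 5*j + 2*r + 6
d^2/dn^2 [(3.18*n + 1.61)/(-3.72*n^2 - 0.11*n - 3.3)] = (-(3.18*n + 1.61)*(7.44*n + 0.11)*(14.88*n + 0.22) + (70.9776*n + 12.678)*(3.72*n^2 + 0.11*n + 3.3))/(3.72*n^2 + 0.11*n + 3.3)^3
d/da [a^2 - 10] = 2*a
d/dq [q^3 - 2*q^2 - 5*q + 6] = 3*q^2 - 4*q - 5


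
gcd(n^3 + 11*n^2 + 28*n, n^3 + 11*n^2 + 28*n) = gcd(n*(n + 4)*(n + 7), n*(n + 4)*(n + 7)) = n^3 + 11*n^2 + 28*n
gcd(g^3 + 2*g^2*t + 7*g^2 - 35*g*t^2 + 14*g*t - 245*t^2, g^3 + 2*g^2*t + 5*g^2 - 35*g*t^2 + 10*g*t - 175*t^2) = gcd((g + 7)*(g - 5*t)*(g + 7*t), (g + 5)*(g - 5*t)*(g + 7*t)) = -g^2 - 2*g*t + 35*t^2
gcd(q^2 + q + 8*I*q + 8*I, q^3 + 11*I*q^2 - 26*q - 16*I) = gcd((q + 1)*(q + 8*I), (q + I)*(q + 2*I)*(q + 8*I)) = q + 8*I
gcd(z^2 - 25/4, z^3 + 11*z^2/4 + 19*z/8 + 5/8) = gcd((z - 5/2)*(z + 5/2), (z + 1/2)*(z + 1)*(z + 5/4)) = 1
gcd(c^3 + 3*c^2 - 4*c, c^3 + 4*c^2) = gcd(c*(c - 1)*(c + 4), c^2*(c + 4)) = c^2 + 4*c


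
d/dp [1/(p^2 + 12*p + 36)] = 2*(-p - 6)/(p^2 + 12*p + 36)^2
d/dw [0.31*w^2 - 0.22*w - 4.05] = 0.62*w - 0.22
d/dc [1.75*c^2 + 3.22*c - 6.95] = 3.5*c + 3.22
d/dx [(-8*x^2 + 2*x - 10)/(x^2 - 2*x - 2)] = 2*(7*x^2 + 26*x - 12)/(x^4 - 4*x^3 + 8*x + 4)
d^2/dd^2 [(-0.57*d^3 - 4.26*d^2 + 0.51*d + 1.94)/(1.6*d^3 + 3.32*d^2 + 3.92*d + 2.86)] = (-7.105427357601e-15*d^7 - 15.75552*d^6 + 29.2838399999999*d^5 + 267.46368*d^4 + 546.832048*d^3 + 377.656704*d^2 + 41.193432*d - 58.34536)/(4.096*d^9 + 25.4976*d^8 + 83.01312*d^7 + 183.497408*d^6 + 294.536064*d^5 + 355.249056*d^4 + 322.825472*d^3 + 213.312528*d^2 + 96.192096*d + 23.393656)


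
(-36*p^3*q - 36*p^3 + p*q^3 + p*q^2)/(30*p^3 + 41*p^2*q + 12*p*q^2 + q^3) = p*(-6*p*q - 6*p + q^2 + q)/(5*p^2 + 6*p*q + q^2)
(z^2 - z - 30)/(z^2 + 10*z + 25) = (z - 6)/(z + 5)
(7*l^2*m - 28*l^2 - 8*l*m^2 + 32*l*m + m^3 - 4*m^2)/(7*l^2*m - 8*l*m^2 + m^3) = (m - 4)/m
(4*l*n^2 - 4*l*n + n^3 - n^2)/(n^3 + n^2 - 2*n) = (4*l + n)/(n + 2)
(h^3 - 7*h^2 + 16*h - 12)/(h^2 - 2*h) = h - 5 + 6/h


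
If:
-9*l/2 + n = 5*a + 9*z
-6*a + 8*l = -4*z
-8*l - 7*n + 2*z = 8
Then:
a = -30*z/47 - 64/517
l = -46*z/47 - 48/517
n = 66*z/47 - 536/517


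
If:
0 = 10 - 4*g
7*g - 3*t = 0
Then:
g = 5/2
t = 35/6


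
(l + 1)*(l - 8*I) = l^2 + l - 8*I*l - 8*I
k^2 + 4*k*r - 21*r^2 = (k - 3*r)*(k + 7*r)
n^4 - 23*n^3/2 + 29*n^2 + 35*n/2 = n*(n - 7)*(n - 5)*(n + 1/2)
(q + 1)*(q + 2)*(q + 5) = q^3 + 8*q^2 + 17*q + 10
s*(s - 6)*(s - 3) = s^3 - 9*s^2 + 18*s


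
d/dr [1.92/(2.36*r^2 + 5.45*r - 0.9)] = (-9.0624*r - 10.464)/(2.36*r^2 + 5.45*r - 0.9)^2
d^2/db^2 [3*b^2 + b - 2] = 6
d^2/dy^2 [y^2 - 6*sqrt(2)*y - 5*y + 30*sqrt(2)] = 2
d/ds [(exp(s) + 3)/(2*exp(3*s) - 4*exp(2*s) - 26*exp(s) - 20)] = ((exp(s) + 3)*(-3*exp(2*s) + 4*exp(s) + 13) + exp(3*s) - 2*exp(2*s) - 13*exp(s) - 10)*exp(s)/(2*(-exp(3*s) + 2*exp(2*s) + 13*exp(s) + 10)^2)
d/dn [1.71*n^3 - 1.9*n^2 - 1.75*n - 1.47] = 5.13*n^2 - 3.8*n - 1.75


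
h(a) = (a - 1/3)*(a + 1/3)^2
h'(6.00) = 111.89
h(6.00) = 227.30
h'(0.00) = -0.11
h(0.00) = -0.04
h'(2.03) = 13.60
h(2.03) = 9.48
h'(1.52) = 7.83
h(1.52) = 4.08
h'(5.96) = 110.43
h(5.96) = 222.85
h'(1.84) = 11.27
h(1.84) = 7.12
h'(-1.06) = 2.55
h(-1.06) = -0.74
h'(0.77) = 2.18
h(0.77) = 0.53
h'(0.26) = 0.27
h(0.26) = -0.03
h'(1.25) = 5.41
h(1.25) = 2.30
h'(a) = (a - 1/3)*(2*a + 2/3) + (a + 1/3)^2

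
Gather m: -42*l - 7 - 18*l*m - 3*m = -42*l + m*(-18*l - 3) - 7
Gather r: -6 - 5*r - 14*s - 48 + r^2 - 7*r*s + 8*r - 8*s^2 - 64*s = r^2 + r*(3 - 7*s) - 8*s^2 - 78*s - 54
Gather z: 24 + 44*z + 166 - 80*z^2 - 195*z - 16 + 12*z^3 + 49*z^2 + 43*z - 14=12*z^3 - 31*z^2 - 108*z + 160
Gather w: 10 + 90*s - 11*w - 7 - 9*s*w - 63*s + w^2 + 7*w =27*s + w^2 + w*(-9*s - 4) + 3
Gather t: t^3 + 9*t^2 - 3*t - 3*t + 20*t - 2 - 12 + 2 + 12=t^3 + 9*t^2 + 14*t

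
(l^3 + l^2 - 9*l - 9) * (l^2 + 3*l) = l^5 + 4*l^4 - 6*l^3 - 36*l^2 - 27*l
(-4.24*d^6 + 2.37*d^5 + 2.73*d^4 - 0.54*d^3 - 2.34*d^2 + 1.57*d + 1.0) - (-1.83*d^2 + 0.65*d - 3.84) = -4.24*d^6 + 2.37*d^5 + 2.73*d^4 - 0.54*d^3 - 0.51*d^2 + 0.92*d + 4.84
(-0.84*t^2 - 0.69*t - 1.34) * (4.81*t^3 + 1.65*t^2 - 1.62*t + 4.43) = -4.0404*t^5 - 4.7049*t^4 - 6.2231*t^3 - 4.8144*t^2 - 0.885899999999999*t - 5.9362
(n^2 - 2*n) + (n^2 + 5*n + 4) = 2*n^2 + 3*n + 4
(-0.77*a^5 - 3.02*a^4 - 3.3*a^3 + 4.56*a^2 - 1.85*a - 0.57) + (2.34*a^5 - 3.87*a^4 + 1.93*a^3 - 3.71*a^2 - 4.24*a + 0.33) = 1.57*a^5 - 6.89*a^4 - 1.37*a^3 + 0.85*a^2 - 6.09*a - 0.24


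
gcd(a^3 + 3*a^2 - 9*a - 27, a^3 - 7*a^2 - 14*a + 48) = a + 3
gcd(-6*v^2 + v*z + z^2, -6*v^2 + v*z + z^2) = -6*v^2 + v*z + z^2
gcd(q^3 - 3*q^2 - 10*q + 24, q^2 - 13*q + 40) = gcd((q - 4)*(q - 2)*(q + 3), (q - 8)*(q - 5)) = 1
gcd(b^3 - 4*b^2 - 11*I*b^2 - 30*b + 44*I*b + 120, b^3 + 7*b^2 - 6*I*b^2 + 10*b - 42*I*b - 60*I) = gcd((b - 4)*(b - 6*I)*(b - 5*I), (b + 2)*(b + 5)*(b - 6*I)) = b - 6*I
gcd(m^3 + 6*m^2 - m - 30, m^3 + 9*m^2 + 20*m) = m + 5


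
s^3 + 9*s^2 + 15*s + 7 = (s + 1)^2*(s + 7)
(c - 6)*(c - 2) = c^2 - 8*c + 12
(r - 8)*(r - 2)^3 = r^4 - 14*r^3 + 60*r^2 - 104*r + 64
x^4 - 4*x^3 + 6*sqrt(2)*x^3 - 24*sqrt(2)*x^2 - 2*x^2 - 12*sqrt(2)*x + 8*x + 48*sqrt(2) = (x - 4)*(x - sqrt(2))*(x + sqrt(2))*(x + 6*sqrt(2))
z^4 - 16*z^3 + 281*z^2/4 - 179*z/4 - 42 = (z - 8)*(z - 7)*(z - 3/2)*(z + 1/2)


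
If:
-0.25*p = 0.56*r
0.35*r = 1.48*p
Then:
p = 0.00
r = 0.00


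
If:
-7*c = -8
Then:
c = 8/7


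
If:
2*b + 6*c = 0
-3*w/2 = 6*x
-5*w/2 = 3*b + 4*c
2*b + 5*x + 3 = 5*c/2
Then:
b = -9/11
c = 3/11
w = 6/11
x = -3/22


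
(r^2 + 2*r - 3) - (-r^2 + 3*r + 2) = 2*r^2 - r - 5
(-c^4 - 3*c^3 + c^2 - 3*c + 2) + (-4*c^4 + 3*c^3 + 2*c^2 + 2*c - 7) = -5*c^4 + 3*c^2 - c - 5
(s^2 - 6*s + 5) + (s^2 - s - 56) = 2*s^2 - 7*s - 51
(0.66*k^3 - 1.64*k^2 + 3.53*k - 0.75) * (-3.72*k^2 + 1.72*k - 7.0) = -2.4552*k^5 + 7.236*k^4 - 20.5724*k^3 + 20.3416*k^2 - 26.0*k + 5.25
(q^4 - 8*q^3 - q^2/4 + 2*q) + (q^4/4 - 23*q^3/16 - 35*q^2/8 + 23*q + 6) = 5*q^4/4 - 151*q^3/16 - 37*q^2/8 + 25*q + 6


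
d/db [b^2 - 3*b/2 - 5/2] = 2*b - 3/2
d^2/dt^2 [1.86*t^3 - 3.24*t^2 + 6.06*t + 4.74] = 11.16*t - 6.48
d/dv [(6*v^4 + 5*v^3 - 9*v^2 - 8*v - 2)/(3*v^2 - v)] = (36*v^5 - 3*v^4 - 10*v^3 + 33*v^2 + 12*v - 2)/(v^2*(9*v^2 - 6*v + 1))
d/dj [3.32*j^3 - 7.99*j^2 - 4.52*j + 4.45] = 9.96*j^2 - 15.98*j - 4.52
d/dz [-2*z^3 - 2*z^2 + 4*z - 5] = -6*z^2 - 4*z + 4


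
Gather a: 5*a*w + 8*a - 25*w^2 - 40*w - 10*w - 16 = a*(5*w + 8) - 25*w^2 - 50*w - 16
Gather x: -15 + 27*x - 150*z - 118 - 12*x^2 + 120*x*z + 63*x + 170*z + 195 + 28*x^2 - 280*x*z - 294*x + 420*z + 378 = 16*x^2 + x*(-160*z - 204) + 440*z + 440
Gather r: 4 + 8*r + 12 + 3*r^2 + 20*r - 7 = 3*r^2 + 28*r + 9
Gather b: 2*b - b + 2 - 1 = b + 1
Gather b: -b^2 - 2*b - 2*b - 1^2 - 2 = -b^2 - 4*b - 3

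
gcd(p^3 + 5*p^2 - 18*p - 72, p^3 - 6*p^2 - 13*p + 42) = p + 3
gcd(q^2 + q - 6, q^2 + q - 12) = 1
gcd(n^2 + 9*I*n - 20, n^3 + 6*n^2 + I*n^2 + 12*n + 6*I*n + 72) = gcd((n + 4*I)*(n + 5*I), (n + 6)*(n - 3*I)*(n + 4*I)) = n + 4*I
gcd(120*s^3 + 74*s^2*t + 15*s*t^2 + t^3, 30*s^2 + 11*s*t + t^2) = 30*s^2 + 11*s*t + t^2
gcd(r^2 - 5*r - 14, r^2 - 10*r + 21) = r - 7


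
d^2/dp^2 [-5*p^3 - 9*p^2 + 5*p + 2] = -30*p - 18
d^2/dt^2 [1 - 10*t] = 0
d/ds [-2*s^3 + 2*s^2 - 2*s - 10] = -6*s^2 + 4*s - 2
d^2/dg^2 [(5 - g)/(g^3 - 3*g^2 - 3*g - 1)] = 6*(3*(g - 5)*(-g^2 + 2*g + 1)^2 + (g^2 - 2*g + (g - 5)*(g - 1) - 1)*(-g^3 + 3*g^2 + 3*g + 1))/(-g^3 + 3*g^2 + 3*g + 1)^3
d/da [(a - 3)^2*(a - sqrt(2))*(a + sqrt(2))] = 4*a^3 - 18*a^2 + 14*a + 12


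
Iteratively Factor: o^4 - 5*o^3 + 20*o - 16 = (o + 2)*(o^3 - 7*o^2 + 14*o - 8) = (o - 1)*(o + 2)*(o^2 - 6*o + 8) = (o - 2)*(o - 1)*(o + 2)*(o - 4)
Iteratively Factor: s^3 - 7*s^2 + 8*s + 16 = (s - 4)*(s^2 - 3*s - 4) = (s - 4)*(s + 1)*(s - 4)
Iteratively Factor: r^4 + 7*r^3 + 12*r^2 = (r)*(r^3 + 7*r^2 + 12*r) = r^2*(r^2 + 7*r + 12) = r^2*(r + 4)*(r + 3)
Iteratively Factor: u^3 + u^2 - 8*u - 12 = (u - 3)*(u^2 + 4*u + 4) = (u - 3)*(u + 2)*(u + 2)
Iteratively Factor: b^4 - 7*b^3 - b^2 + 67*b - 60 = (b - 5)*(b^3 - 2*b^2 - 11*b + 12) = (b - 5)*(b + 3)*(b^2 - 5*b + 4) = (b - 5)*(b - 4)*(b + 3)*(b - 1)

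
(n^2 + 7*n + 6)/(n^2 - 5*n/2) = 2*(n^2 + 7*n + 6)/(n*(2*n - 5))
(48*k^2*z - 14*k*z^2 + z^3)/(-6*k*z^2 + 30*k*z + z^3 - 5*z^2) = (-8*k + z)/(z - 5)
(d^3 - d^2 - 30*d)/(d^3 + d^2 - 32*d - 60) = d/(d + 2)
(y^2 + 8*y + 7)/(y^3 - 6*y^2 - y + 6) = (y + 7)/(y^2 - 7*y + 6)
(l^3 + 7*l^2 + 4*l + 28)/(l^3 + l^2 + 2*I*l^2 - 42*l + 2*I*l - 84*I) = (l - 2*I)/(l - 6)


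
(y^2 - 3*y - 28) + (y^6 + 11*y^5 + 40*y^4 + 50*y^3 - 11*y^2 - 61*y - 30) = y^6 + 11*y^5 + 40*y^4 + 50*y^3 - 10*y^2 - 64*y - 58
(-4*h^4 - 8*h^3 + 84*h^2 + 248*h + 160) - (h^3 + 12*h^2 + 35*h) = -4*h^4 - 9*h^3 + 72*h^2 + 213*h + 160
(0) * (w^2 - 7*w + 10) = 0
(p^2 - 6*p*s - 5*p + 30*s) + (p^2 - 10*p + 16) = 2*p^2 - 6*p*s - 15*p + 30*s + 16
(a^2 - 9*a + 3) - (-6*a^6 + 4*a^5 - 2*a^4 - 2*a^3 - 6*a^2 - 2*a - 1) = 6*a^6 - 4*a^5 + 2*a^4 + 2*a^3 + 7*a^2 - 7*a + 4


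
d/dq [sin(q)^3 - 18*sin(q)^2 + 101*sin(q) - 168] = (3*sin(q)^2 - 36*sin(q) + 101)*cos(q)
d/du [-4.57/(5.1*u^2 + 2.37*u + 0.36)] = (46.614*u + 10.8309)/(5.1*u^2 + 2.37*u + 0.36)^2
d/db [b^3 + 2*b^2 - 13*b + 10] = 3*b^2 + 4*b - 13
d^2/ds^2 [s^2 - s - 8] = 2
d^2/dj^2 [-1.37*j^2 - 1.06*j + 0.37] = -2.74000000000000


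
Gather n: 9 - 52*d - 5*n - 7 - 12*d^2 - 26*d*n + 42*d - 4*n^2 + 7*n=-12*d^2 - 10*d - 4*n^2 + n*(2 - 26*d) + 2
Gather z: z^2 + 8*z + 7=z^2 + 8*z + 7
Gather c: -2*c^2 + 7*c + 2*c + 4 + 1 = -2*c^2 + 9*c + 5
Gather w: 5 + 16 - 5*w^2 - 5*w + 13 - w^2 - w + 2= -6*w^2 - 6*w + 36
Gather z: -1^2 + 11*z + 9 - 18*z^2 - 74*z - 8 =-18*z^2 - 63*z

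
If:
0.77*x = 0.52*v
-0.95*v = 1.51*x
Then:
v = 0.00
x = 0.00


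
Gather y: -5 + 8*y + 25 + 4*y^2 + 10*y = 4*y^2 + 18*y + 20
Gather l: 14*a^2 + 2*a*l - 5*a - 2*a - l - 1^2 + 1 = 14*a^2 - 7*a + l*(2*a - 1)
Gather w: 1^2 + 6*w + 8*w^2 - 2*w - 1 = 8*w^2 + 4*w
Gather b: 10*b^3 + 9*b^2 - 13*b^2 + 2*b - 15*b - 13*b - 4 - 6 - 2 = 10*b^3 - 4*b^2 - 26*b - 12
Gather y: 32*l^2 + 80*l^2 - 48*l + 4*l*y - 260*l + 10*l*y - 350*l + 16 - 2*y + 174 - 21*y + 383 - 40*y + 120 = 112*l^2 - 658*l + y*(14*l - 63) + 693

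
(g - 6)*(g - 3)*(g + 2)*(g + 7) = g^4 - 49*g^2 + 36*g + 252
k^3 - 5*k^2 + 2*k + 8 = (k - 4)*(k - 2)*(k + 1)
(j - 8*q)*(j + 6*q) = j^2 - 2*j*q - 48*q^2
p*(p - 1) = p^2 - p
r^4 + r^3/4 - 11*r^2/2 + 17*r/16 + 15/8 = (r - 2)*(r - 3/4)*(r + 1/2)*(r + 5/2)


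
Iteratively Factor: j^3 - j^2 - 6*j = (j)*(j^2 - j - 6) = j*(j - 3)*(j + 2)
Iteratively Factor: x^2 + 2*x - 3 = (x - 1)*(x + 3)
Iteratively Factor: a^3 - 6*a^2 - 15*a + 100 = (a - 5)*(a^2 - a - 20) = (a - 5)*(a + 4)*(a - 5)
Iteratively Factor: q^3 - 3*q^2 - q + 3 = (q + 1)*(q^2 - 4*q + 3) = (q - 3)*(q + 1)*(q - 1)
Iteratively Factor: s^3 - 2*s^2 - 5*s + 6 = (s + 2)*(s^2 - 4*s + 3) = (s - 3)*(s + 2)*(s - 1)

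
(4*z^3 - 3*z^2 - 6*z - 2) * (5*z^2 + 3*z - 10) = 20*z^5 - 3*z^4 - 79*z^3 + 2*z^2 + 54*z + 20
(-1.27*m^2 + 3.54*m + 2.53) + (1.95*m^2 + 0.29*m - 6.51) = 0.68*m^2 + 3.83*m - 3.98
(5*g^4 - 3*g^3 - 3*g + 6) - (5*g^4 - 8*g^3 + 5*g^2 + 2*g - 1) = 5*g^3 - 5*g^2 - 5*g + 7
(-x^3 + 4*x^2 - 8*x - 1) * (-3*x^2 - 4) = 3*x^5 - 12*x^4 + 28*x^3 - 13*x^2 + 32*x + 4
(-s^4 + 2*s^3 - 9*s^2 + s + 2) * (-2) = 2*s^4 - 4*s^3 + 18*s^2 - 2*s - 4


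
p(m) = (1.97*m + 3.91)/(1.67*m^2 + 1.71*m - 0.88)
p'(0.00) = -10.87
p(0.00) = -4.44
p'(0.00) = -10.87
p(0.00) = -4.44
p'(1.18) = -2.37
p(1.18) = 1.80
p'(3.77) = -0.12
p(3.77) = 0.39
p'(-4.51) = -0.03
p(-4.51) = -0.20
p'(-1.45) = 156.46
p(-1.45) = 6.95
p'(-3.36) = -0.01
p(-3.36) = -0.22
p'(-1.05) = 2.39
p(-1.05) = -2.21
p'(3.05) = -0.20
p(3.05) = 0.50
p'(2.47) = -0.33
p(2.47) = 0.65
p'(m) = (-3.34*m - 1.71)*(1.97*m + 3.91)/(1.67*m^2 + 1.71*m - 0.88)^2 + 1.97/(1.67*m^2 + 1.71*m - 0.88) = (3.2899*m^2 + 3.3687*m - (1.97*m + 3.91)*(3.34*m + 1.71) - 1.7336)/(1.67*m^2 + 1.71*m - 0.88)^2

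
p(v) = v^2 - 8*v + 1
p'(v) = 2*v - 8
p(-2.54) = 27.77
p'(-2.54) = -13.08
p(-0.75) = 7.56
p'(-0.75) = -9.50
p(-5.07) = 67.26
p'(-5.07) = -18.14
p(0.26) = -1.01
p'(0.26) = -7.48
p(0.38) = -1.90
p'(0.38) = -7.24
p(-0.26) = 3.15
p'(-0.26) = -8.52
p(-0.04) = 1.32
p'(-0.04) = -8.08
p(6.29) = -9.76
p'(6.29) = 4.58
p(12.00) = 49.00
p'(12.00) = 16.00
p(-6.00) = 85.00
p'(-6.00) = -20.00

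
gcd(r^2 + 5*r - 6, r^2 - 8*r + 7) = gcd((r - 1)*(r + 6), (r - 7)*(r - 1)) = r - 1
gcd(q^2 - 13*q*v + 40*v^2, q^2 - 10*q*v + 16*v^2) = q - 8*v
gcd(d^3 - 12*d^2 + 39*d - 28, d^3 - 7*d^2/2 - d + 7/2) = d - 1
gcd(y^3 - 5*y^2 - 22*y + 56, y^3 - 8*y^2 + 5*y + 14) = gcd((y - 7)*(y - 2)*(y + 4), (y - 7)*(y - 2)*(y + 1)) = y^2 - 9*y + 14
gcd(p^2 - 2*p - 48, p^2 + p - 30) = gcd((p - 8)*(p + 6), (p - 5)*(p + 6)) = p + 6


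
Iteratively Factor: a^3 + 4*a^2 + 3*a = (a + 1)*(a^2 + 3*a) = a*(a + 1)*(a + 3)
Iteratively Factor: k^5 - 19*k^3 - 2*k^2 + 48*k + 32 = (k - 4)*(k^4 + 4*k^3 - 3*k^2 - 14*k - 8) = (k - 4)*(k + 4)*(k^3 - 3*k - 2) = (k - 4)*(k + 1)*(k + 4)*(k^2 - k - 2) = (k - 4)*(k + 1)^2*(k + 4)*(k - 2)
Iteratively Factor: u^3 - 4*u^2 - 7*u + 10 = (u - 5)*(u^2 + u - 2) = (u - 5)*(u + 2)*(u - 1)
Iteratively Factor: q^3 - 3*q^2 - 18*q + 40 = (q + 4)*(q^2 - 7*q + 10) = (q - 5)*(q + 4)*(q - 2)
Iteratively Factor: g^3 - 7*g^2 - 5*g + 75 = (g + 3)*(g^2 - 10*g + 25) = (g - 5)*(g + 3)*(g - 5)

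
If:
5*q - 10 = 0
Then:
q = 2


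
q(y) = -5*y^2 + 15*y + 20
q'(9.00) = -75.00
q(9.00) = -250.00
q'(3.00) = -15.00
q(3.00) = 20.00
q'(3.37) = -18.70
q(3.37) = 13.77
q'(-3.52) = 50.20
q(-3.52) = -94.75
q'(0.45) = 10.50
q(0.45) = 25.74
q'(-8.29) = 97.90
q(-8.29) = -447.97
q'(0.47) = 10.30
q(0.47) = 25.95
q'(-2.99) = 44.90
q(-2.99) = -69.55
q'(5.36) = -38.60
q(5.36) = -43.25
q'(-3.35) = 48.50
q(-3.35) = -86.36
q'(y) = 15 - 10*y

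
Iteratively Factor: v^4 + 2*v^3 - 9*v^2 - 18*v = (v - 3)*(v^3 + 5*v^2 + 6*v) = (v - 3)*(v + 2)*(v^2 + 3*v) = v*(v - 3)*(v + 2)*(v + 3)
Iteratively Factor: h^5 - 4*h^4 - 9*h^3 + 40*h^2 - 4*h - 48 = (h + 3)*(h^4 - 7*h^3 + 12*h^2 + 4*h - 16) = (h - 2)*(h + 3)*(h^3 - 5*h^2 + 2*h + 8) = (h - 2)*(h + 1)*(h + 3)*(h^2 - 6*h + 8) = (h - 4)*(h - 2)*(h + 1)*(h + 3)*(h - 2)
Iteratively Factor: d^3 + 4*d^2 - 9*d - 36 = (d - 3)*(d^2 + 7*d + 12) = (d - 3)*(d + 4)*(d + 3)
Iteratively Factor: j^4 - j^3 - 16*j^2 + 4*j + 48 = (j - 4)*(j^3 + 3*j^2 - 4*j - 12) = (j - 4)*(j - 2)*(j^2 + 5*j + 6) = (j - 4)*(j - 2)*(j + 2)*(j + 3)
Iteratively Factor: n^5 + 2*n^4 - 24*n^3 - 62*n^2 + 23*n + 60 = (n - 1)*(n^4 + 3*n^3 - 21*n^2 - 83*n - 60) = (n - 5)*(n - 1)*(n^3 + 8*n^2 + 19*n + 12) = (n - 5)*(n - 1)*(n + 1)*(n^2 + 7*n + 12) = (n - 5)*(n - 1)*(n + 1)*(n + 3)*(n + 4)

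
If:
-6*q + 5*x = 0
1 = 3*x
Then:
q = 5/18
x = 1/3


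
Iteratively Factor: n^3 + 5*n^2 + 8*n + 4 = (n + 1)*(n^2 + 4*n + 4) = (n + 1)*(n + 2)*(n + 2)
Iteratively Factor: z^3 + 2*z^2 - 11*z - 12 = (z + 1)*(z^2 + z - 12) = (z - 3)*(z + 1)*(z + 4)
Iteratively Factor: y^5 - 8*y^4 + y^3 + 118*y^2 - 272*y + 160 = (y + 4)*(y^4 - 12*y^3 + 49*y^2 - 78*y + 40) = (y - 2)*(y + 4)*(y^3 - 10*y^2 + 29*y - 20) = (y - 4)*(y - 2)*(y + 4)*(y^2 - 6*y + 5) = (y - 4)*(y - 2)*(y - 1)*(y + 4)*(y - 5)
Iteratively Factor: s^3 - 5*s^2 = (s)*(s^2 - 5*s) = s^2*(s - 5)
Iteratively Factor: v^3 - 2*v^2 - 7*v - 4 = (v + 1)*(v^2 - 3*v - 4) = (v + 1)^2*(v - 4)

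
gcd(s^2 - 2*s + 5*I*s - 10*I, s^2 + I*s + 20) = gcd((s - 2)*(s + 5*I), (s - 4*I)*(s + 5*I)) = s + 5*I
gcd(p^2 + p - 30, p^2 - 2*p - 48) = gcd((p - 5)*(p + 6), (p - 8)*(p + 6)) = p + 6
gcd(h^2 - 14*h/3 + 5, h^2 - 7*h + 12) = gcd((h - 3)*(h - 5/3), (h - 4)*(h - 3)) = h - 3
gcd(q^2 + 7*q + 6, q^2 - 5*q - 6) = q + 1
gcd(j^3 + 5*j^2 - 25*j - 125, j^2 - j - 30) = j + 5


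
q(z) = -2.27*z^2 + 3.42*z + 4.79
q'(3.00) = -10.20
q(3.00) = -5.38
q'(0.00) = 3.42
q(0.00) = 4.79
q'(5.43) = -21.23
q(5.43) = -43.57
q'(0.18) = 2.60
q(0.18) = 5.33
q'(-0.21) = 4.37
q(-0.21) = 3.97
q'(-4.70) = 24.76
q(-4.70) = -61.43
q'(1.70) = -4.30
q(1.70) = 4.04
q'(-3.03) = 17.18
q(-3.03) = -26.41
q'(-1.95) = 12.27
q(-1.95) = -10.51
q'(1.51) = -3.44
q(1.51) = 4.78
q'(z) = 3.42 - 4.54*z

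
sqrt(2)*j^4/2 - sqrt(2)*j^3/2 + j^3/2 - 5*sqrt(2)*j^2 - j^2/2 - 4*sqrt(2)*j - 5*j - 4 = (j - 4)*(j + 1)*(j + sqrt(2)/2)*(sqrt(2)*j/2 + sqrt(2))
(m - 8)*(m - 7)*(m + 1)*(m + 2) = m^4 - 12*m^3 + 13*m^2 + 138*m + 112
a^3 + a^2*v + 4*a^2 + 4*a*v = a*(a + 4)*(a + v)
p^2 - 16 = (p - 4)*(p + 4)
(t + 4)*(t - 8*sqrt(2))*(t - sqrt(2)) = t^3 - 9*sqrt(2)*t^2 + 4*t^2 - 36*sqrt(2)*t + 16*t + 64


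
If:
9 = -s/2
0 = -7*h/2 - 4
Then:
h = -8/7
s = -18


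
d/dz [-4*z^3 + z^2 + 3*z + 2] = -12*z^2 + 2*z + 3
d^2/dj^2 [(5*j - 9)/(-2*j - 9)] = 252/(2*j + 9)^3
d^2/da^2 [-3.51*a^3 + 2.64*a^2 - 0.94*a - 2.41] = 5.28 - 21.06*a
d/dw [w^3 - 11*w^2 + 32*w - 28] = 3*w^2 - 22*w + 32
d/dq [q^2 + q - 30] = 2*q + 1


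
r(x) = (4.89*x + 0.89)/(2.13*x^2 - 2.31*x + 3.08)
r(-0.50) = -0.33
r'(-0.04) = 1.71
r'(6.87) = -0.07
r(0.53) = 1.42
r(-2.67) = -0.50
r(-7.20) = -0.26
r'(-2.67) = -0.08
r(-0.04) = 0.22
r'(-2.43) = -0.08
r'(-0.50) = 0.72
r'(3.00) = -0.37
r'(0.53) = 2.02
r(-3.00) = -0.47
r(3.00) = 1.02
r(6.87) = 0.39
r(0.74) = 1.78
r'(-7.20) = -0.03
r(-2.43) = -0.52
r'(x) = (2.31 - 4.26*x)*(4.89*x + 0.89)/(2.13*x^2 - 2.31*x + 3.08)^2 + 4.89/(2.13*x^2 - 2.31*x + 3.08)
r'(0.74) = 1.34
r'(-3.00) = -0.08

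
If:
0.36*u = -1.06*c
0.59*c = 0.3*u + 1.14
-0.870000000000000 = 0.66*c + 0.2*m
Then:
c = 0.77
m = -6.90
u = -2.28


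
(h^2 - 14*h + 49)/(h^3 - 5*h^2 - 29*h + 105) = (h - 7)/(h^2 + 2*h - 15)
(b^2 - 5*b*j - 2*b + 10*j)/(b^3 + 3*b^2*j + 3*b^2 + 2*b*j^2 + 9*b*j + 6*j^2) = (b^2 - 5*b*j - 2*b + 10*j)/(b^3 + 3*b^2*j + 3*b^2 + 2*b*j^2 + 9*b*j + 6*j^2)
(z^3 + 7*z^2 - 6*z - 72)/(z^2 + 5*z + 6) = (z^3 + 7*z^2 - 6*z - 72)/(z^2 + 5*z + 6)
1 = 1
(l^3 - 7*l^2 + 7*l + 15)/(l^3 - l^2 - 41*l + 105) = (l + 1)/(l + 7)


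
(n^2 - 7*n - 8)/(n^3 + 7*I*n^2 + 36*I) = (n^2 - 7*n - 8)/(n^3 + 7*I*n^2 + 36*I)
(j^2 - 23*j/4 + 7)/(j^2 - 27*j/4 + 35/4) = (j - 4)/(j - 5)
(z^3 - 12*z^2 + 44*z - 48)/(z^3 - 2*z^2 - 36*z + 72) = (z - 4)/(z + 6)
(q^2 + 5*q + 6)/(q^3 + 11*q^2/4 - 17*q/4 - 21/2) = 4*(q + 2)/(4*q^2 - q - 14)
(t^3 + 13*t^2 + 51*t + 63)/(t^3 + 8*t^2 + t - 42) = (t + 3)/(t - 2)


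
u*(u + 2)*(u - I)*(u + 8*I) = u^4 + 2*u^3 + 7*I*u^3 + 8*u^2 + 14*I*u^2 + 16*u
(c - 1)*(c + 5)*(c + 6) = c^3 + 10*c^2 + 19*c - 30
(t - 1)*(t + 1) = t^2 - 1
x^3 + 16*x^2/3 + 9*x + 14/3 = (x + 1)*(x + 2)*(x + 7/3)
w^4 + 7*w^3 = w^3*(w + 7)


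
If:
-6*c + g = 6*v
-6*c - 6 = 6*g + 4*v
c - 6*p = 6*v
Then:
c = -20*v/21 - 1/7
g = 2*v/7 - 6/7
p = -73*v/63 - 1/42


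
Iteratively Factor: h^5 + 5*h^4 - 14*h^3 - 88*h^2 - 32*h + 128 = (h - 1)*(h^4 + 6*h^3 - 8*h^2 - 96*h - 128) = (h - 1)*(h + 4)*(h^3 + 2*h^2 - 16*h - 32) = (h - 1)*(h + 4)^2*(h^2 - 2*h - 8) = (h - 1)*(h + 2)*(h + 4)^2*(h - 4)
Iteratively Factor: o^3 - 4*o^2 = (o)*(o^2 - 4*o) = o^2*(o - 4)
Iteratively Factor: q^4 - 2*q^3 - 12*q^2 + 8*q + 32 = (q - 2)*(q^3 - 12*q - 16) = (q - 4)*(q - 2)*(q^2 + 4*q + 4) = (q - 4)*(q - 2)*(q + 2)*(q + 2)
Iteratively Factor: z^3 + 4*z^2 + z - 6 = (z + 3)*(z^2 + z - 2) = (z + 2)*(z + 3)*(z - 1)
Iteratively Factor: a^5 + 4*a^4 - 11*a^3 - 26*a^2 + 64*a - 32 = (a - 1)*(a^4 + 5*a^3 - 6*a^2 - 32*a + 32) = (a - 1)^2*(a^3 + 6*a^2 - 32) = (a - 1)^2*(a + 4)*(a^2 + 2*a - 8) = (a - 2)*(a - 1)^2*(a + 4)*(a + 4)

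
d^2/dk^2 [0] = 0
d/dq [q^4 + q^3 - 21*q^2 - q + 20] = 4*q^3 + 3*q^2 - 42*q - 1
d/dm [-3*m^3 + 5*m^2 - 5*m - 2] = -9*m^2 + 10*m - 5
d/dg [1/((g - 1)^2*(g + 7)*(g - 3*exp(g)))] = ((g - 1)*(g + 7)*(3*exp(g) - 1) - (g - 1)*(g - 3*exp(g)) - 2*(g + 7)*(g - 3*exp(g)))/((g - 1)^3*(g + 7)^2*(g - 3*exp(g))^2)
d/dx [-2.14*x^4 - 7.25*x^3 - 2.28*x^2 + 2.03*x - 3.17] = -8.56*x^3 - 21.75*x^2 - 4.56*x + 2.03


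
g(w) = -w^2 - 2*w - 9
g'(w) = -2*w - 2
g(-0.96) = -8.00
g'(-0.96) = -0.08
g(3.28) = -26.32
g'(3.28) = -8.56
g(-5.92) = -32.21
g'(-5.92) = 9.84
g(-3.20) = -12.84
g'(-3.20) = 4.40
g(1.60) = -14.76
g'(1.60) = -5.20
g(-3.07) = -12.28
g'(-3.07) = 4.14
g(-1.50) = -8.25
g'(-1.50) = 1.00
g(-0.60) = -8.16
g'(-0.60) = -0.80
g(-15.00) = -204.00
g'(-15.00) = 28.00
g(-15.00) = -204.00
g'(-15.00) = 28.00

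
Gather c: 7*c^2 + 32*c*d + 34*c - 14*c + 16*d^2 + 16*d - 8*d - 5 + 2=7*c^2 + c*(32*d + 20) + 16*d^2 + 8*d - 3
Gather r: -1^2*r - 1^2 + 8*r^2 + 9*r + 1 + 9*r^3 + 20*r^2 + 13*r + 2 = 9*r^3 + 28*r^2 + 21*r + 2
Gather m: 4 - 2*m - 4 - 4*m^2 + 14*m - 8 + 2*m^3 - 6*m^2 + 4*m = 2*m^3 - 10*m^2 + 16*m - 8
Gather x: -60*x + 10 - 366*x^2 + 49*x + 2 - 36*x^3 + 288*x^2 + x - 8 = -36*x^3 - 78*x^2 - 10*x + 4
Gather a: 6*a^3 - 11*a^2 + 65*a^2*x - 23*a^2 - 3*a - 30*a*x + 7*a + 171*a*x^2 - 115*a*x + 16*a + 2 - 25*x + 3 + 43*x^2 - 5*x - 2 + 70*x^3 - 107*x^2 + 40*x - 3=6*a^3 + a^2*(65*x - 34) + a*(171*x^2 - 145*x + 20) + 70*x^3 - 64*x^2 + 10*x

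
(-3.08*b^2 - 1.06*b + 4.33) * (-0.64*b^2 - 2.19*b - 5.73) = 1.9712*b^4 + 7.4236*b^3 + 17.1986*b^2 - 3.4089*b - 24.8109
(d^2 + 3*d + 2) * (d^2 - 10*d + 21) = d^4 - 7*d^3 - 7*d^2 + 43*d + 42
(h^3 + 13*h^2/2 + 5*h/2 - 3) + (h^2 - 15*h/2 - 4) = h^3 + 15*h^2/2 - 5*h - 7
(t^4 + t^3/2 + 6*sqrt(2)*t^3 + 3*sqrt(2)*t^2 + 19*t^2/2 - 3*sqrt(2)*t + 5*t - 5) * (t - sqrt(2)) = t^5 + t^4/2 + 5*sqrt(2)*t^4 - 5*t^3/2 + 5*sqrt(2)*t^3/2 - 25*sqrt(2)*t^2/2 - t^2 - 5*sqrt(2)*t + t + 5*sqrt(2)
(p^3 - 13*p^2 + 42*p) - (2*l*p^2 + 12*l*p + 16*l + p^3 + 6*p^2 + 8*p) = -2*l*p^2 - 12*l*p - 16*l - 19*p^2 + 34*p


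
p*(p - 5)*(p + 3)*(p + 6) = p^4 + 4*p^3 - 27*p^2 - 90*p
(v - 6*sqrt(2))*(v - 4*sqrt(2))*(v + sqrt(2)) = v^3 - 9*sqrt(2)*v^2 + 28*v + 48*sqrt(2)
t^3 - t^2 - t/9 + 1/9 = (t - 1)*(t - 1/3)*(t + 1/3)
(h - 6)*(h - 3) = h^2 - 9*h + 18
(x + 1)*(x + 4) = x^2 + 5*x + 4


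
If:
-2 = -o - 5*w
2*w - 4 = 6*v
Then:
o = 2 - 5*w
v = w/3 - 2/3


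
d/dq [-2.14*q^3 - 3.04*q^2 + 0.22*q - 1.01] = -6.42*q^2 - 6.08*q + 0.22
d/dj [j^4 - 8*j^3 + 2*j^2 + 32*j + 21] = 4*j^3 - 24*j^2 + 4*j + 32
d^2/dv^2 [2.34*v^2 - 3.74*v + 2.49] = 4.68000000000000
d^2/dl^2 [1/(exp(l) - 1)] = (exp(l) + 1)*exp(l)/(exp(l) - 1)^3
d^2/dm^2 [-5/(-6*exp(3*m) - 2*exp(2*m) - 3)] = 10*(4*(9*exp(m) + 2)^2*exp(2*m) - (27*exp(m) + 4)*(6*exp(3*m) + 2*exp(2*m) + 3))*exp(2*m)/(6*exp(3*m) + 2*exp(2*m) + 3)^3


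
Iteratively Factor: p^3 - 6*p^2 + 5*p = (p)*(p^2 - 6*p + 5) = p*(p - 5)*(p - 1)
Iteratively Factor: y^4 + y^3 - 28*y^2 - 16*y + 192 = (y - 4)*(y^3 + 5*y^2 - 8*y - 48) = (y - 4)*(y - 3)*(y^2 + 8*y + 16) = (y - 4)*(y - 3)*(y + 4)*(y + 4)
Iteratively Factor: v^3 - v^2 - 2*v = (v + 1)*(v^2 - 2*v) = v*(v + 1)*(v - 2)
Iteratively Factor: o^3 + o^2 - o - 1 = (o + 1)*(o^2 - 1) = (o - 1)*(o + 1)*(o + 1)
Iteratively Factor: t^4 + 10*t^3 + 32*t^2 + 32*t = (t + 4)*(t^3 + 6*t^2 + 8*t) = (t + 2)*(t + 4)*(t^2 + 4*t) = (t + 2)*(t + 4)^2*(t)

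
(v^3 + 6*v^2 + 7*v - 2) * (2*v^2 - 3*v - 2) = 2*v^5 + 9*v^4 - 6*v^3 - 37*v^2 - 8*v + 4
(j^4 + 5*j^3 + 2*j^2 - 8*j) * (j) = j^5 + 5*j^4 + 2*j^3 - 8*j^2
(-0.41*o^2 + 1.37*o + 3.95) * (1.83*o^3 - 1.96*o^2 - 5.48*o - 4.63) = -0.7503*o^5 + 3.3107*o^4 + 6.7901*o^3 - 13.3513*o^2 - 27.9891*o - 18.2885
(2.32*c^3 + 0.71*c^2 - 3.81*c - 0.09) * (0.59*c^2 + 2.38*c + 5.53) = 1.3688*c^5 + 5.9405*c^4 + 12.2715*c^3 - 5.1946*c^2 - 21.2835*c - 0.4977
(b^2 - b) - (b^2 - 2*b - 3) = b + 3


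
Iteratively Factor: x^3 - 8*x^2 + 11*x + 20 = (x - 4)*(x^2 - 4*x - 5) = (x - 4)*(x + 1)*(x - 5)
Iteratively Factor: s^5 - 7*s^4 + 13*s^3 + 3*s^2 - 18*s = (s)*(s^4 - 7*s^3 + 13*s^2 + 3*s - 18) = s*(s - 3)*(s^3 - 4*s^2 + s + 6) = s*(s - 3)*(s + 1)*(s^2 - 5*s + 6) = s*(s - 3)^2*(s + 1)*(s - 2)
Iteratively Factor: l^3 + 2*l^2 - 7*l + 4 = (l + 4)*(l^2 - 2*l + 1) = (l - 1)*(l + 4)*(l - 1)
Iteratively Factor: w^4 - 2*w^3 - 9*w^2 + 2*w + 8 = (w - 4)*(w^3 + 2*w^2 - w - 2) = (w - 4)*(w + 2)*(w^2 - 1) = (w - 4)*(w + 1)*(w + 2)*(w - 1)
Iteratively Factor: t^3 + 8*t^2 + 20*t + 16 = (t + 2)*(t^2 + 6*t + 8) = (t + 2)^2*(t + 4)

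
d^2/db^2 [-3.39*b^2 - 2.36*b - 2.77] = -6.78000000000000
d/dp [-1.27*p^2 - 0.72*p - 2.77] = -2.54*p - 0.72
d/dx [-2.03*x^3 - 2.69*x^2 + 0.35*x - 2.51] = -6.09*x^2 - 5.38*x + 0.35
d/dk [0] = 0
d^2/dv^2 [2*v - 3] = 0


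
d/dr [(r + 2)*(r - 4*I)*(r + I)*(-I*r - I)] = -4*I*r^3 - 9*r^2*(1 + I) - 6*r*(3 + 2*I) - 6 - 12*I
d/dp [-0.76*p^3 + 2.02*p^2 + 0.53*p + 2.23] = -2.28*p^2 + 4.04*p + 0.53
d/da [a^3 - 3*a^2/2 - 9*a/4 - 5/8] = 3*a^2 - 3*a - 9/4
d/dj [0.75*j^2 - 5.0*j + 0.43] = 1.5*j - 5.0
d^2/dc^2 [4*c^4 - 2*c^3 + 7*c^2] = 48*c^2 - 12*c + 14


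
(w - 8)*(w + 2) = w^2 - 6*w - 16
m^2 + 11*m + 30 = (m + 5)*(m + 6)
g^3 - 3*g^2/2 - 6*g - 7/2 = (g - 7/2)*(g + 1)^2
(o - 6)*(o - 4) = o^2 - 10*o + 24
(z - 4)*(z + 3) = z^2 - z - 12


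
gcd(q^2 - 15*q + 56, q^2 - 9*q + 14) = q - 7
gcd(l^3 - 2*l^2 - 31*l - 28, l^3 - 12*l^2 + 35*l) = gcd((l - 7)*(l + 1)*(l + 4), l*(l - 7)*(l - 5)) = l - 7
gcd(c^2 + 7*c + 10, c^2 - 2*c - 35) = c + 5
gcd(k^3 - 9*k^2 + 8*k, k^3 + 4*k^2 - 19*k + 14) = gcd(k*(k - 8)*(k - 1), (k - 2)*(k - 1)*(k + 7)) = k - 1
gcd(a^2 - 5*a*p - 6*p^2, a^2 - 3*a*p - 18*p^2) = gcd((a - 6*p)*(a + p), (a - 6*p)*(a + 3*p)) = -a + 6*p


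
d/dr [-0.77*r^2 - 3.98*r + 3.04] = -1.54*r - 3.98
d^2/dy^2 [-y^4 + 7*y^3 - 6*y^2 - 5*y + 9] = -12*y^2 + 42*y - 12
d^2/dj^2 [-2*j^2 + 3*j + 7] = -4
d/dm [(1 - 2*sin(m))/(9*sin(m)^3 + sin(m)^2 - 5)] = (36*sin(m)^3 - 25*sin(m)^2 - 2*sin(m) + 10)*cos(m)/(9*sin(m)^3 + sin(m)^2 - 5)^2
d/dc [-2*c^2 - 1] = -4*c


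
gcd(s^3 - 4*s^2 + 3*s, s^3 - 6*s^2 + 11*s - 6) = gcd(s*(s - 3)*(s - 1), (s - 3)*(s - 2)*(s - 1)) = s^2 - 4*s + 3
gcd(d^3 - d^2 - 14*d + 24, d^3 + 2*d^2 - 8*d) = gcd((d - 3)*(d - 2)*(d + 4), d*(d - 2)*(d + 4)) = d^2 + 2*d - 8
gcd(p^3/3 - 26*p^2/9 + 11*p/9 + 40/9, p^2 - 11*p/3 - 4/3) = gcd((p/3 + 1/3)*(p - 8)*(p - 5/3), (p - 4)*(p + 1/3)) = 1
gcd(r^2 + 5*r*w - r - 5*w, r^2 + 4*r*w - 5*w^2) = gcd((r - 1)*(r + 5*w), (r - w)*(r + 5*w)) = r + 5*w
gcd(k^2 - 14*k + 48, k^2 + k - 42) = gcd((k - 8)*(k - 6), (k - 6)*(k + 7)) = k - 6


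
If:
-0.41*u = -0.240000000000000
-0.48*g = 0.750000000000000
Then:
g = -1.56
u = 0.59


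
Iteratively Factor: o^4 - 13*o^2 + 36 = (o + 2)*(o^3 - 2*o^2 - 9*o + 18) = (o + 2)*(o + 3)*(o^2 - 5*o + 6) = (o - 2)*(o + 2)*(o + 3)*(o - 3)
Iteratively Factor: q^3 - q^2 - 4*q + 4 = (q - 2)*(q^2 + q - 2) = (q - 2)*(q - 1)*(q + 2)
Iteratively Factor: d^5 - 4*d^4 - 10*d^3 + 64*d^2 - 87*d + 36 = (d - 1)*(d^4 - 3*d^3 - 13*d^2 + 51*d - 36) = (d - 3)*(d - 1)*(d^3 - 13*d + 12) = (d - 3)*(d - 1)*(d + 4)*(d^2 - 4*d + 3) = (d - 3)*(d - 1)^2*(d + 4)*(d - 3)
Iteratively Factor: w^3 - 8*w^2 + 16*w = (w)*(w^2 - 8*w + 16) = w*(w - 4)*(w - 4)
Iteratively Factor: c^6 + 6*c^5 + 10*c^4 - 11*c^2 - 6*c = (c + 1)*(c^5 + 5*c^4 + 5*c^3 - 5*c^2 - 6*c) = (c + 1)^2*(c^4 + 4*c^3 + c^2 - 6*c) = (c - 1)*(c + 1)^2*(c^3 + 5*c^2 + 6*c) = (c - 1)*(c + 1)^2*(c + 2)*(c^2 + 3*c) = c*(c - 1)*(c + 1)^2*(c + 2)*(c + 3)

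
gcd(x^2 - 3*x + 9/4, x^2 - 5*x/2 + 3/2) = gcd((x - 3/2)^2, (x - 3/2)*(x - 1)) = x - 3/2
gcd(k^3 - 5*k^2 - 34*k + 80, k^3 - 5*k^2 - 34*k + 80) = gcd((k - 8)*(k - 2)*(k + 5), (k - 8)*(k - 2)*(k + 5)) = k^3 - 5*k^2 - 34*k + 80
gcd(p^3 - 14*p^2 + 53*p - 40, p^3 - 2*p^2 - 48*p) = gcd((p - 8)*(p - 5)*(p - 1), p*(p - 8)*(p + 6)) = p - 8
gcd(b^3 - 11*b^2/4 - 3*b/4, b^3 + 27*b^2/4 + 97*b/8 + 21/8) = b + 1/4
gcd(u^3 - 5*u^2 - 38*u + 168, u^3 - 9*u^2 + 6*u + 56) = u^2 - 11*u + 28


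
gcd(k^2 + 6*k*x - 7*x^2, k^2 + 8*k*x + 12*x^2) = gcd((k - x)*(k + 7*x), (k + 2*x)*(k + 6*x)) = 1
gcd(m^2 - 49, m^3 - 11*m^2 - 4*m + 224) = m - 7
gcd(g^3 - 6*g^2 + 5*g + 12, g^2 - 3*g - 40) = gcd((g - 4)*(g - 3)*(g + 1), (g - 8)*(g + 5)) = 1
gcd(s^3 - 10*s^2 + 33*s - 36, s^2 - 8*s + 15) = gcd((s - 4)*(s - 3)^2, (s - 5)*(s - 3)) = s - 3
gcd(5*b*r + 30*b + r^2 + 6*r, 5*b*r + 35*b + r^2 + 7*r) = 5*b + r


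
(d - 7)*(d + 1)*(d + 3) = d^3 - 3*d^2 - 25*d - 21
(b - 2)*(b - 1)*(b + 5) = b^3 + 2*b^2 - 13*b + 10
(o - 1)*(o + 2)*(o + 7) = o^3 + 8*o^2 + 5*o - 14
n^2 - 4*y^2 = (n - 2*y)*(n + 2*y)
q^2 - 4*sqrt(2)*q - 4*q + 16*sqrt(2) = (q - 4)*(q - 4*sqrt(2))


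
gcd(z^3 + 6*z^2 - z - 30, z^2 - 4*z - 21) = z + 3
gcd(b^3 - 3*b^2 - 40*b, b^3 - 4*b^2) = b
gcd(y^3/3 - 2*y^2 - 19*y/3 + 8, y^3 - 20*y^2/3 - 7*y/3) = 1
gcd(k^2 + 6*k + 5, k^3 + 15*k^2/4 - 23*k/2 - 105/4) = k + 5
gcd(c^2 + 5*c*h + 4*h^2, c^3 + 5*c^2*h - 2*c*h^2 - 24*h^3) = c + 4*h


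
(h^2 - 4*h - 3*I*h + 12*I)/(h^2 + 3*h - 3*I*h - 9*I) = (h - 4)/(h + 3)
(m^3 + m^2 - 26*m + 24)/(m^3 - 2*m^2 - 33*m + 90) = (m^2 - 5*m + 4)/(m^2 - 8*m + 15)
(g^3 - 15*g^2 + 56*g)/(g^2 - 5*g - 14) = g*(g - 8)/(g + 2)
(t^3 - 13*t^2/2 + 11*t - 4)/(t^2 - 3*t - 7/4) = 2*(-2*t^3 + 13*t^2 - 22*t + 8)/(-4*t^2 + 12*t + 7)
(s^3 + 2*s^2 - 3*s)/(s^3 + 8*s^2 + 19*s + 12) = s*(s - 1)/(s^2 + 5*s + 4)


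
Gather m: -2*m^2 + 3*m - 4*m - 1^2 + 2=-2*m^2 - m + 1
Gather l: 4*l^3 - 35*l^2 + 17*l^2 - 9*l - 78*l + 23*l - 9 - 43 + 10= 4*l^3 - 18*l^2 - 64*l - 42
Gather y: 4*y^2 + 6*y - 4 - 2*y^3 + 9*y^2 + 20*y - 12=-2*y^3 + 13*y^2 + 26*y - 16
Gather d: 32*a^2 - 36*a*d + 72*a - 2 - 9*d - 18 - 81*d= 32*a^2 + 72*a + d*(-36*a - 90) - 20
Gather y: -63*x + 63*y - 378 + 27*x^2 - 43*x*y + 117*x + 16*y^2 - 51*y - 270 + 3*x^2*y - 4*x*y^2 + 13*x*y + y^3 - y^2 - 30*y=27*x^2 + 54*x + y^3 + y^2*(15 - 4*x) + y*(3*x^2 - 30*x - 18) - 648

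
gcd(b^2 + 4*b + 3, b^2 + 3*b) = b + 3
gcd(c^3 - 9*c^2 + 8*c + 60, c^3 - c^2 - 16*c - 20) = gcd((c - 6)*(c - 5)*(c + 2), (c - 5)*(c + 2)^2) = c^2 - 3*c - 10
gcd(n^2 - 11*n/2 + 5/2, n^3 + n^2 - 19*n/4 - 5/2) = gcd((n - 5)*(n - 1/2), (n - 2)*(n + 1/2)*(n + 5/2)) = 1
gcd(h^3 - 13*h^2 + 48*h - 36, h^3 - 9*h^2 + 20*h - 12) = h^2 - 7*h + 6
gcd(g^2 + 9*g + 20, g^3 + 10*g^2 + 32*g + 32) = g + 4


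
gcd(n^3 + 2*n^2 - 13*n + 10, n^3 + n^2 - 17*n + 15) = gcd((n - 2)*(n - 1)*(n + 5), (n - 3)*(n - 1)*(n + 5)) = n^2 + 4*n - 5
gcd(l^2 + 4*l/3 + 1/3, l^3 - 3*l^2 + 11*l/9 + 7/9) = l + 1/3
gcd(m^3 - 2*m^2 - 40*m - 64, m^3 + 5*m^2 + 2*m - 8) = m^2 + 6*m + 8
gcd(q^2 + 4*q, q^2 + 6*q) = q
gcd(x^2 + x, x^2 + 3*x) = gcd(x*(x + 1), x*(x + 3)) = x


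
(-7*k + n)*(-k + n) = 7*k^2 - 8*k*n + n^2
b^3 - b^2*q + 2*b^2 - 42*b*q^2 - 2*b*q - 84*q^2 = (b + 2)*(b - 7*q)*(b + 6*q)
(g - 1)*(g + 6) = g^2 + 5*g - 6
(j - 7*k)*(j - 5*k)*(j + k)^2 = j^4 - 10*j^3*k + 12*j^2*k^2 + 58*j*k^3 + 35*k^4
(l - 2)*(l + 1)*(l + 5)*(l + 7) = l^4 + 11*l^3 + 21*l^2 - 59*l - 70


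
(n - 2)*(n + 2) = n^2 - 4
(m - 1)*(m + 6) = m^2 + 5*m - 6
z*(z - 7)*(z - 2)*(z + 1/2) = z^4 - 17*z^3/2 + 19*z^2/2 + 7*z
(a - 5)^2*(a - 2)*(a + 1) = a^4 - 11*a^3 + 33*a^2 - 5*a - 50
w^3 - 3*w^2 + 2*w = w*(w - 2)*(w - 1)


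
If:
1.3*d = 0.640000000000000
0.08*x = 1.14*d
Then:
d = 0.49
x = 7.02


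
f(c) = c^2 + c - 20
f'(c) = 2*c + 1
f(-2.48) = -16.33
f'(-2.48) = -3.96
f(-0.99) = -20.01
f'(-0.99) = -0.98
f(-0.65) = -20.23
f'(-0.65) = -0.30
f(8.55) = 61.65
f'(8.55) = 18.10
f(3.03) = -7.79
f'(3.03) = 7.06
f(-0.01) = -20.01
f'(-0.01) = 0.98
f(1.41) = -16.60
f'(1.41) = 3.82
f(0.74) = -18.71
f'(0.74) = 2.48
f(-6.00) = 10.00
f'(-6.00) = -11.00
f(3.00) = -8.00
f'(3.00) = 7.00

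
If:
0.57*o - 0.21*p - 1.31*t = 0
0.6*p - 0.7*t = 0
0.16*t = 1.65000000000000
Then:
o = 28.13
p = 12.03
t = 10.31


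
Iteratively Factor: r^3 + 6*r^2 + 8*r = (r + 2)*(r^2 + 4*r) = r*(r + 2)*(r + 4)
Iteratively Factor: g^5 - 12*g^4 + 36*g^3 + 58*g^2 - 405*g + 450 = (g - 2)*(g^4 - 10*g^3 + 16*g^2 + 90*g - 225) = (g - 5)*(g - 2)*(g^3 - 5*g^2 - 9*g + 45) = (g - 5)*(g - 2)*(g + 3)*(g^2 - 8*g + 15) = (g - 5)^2*(g - 2)*(g + 3)*(g - 3)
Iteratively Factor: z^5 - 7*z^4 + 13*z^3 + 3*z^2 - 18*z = (z)*(z^4 - 7*z^3 + 13*z^2 + 3*z - 18) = z*(z - 3)*(z^3 - 4*z^2 + z + 6) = z*(z - 3)*(z + 1)*(z^2 - 5*z + 6) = z*(z - 3)^2*(z + 1)*(z - 2)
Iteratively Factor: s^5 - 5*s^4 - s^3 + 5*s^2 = (s)*(s^4 - 5*s^3 - s^2 + 5*s) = s*(s + 1)*(s^3 - 6*s^2 + 5*s) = s*(s - 1)*(s + 1)*(s^2 - 5*s) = s^2*(s - 1)*(s + 1)*(s - 5)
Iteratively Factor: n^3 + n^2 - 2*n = (n)*(n^2 + n - 2) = n*(n + 2)*(n - 1)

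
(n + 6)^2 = n^2 + 12*n + 36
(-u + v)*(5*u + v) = -5*u^2 + 4*u*v + v^2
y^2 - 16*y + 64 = (y - 8)^2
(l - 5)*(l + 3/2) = l^2 - 7*l/2 - 15/2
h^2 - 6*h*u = h*(h - 6*u)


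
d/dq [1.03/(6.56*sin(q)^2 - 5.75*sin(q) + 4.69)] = (5.9225 - 13.5136*sin(q))*cos(q)/(6.56*sin(q)^2 - 5.75*sin(q) + 4.69)^2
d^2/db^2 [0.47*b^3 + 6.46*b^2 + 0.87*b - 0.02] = 2.82*b + 12.92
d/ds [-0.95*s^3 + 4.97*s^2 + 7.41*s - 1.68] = -2.85*s^2 + 9.94*s + 7.41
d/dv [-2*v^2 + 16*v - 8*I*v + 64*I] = -4*v + 16 - 8*I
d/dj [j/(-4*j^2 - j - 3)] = (-4*j^2 + j*(8*j + 1) - j - 3)/(4*j^2 + j + 3)^2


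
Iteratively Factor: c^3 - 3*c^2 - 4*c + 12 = (c - 2)*(c^2 - c - 6) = (c - 2)*(c + 2)*(c - 3)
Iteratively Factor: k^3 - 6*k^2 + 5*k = (k - 1)*(k^2 - 5*k) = k*(k - 1)*(k - 5)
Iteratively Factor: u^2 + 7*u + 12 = (u + 4)*(u + 3)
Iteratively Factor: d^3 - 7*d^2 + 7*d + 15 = (d + 1)*(d^2 - 8*d + 15) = (d - 5)*(d + 1)*(d - 3)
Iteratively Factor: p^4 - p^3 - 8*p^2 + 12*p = (p + 3)*(p^3 - 4*p^2 + 4*p) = (p - 2)*(p + 3)*(p^2 - 2*p) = p*(p - 2)*(p + 3)*(p - 2)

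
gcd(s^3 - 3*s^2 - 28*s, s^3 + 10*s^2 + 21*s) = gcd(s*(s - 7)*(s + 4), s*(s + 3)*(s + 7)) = s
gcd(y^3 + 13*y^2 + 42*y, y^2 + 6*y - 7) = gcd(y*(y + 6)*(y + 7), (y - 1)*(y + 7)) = y + 7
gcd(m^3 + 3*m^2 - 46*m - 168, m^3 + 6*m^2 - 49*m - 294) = m^2 - m - 42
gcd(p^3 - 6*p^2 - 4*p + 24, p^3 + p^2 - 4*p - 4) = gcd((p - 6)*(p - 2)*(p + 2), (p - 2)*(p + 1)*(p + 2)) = p^2 - 4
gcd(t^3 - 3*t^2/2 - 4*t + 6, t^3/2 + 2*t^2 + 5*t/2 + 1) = t + 2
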